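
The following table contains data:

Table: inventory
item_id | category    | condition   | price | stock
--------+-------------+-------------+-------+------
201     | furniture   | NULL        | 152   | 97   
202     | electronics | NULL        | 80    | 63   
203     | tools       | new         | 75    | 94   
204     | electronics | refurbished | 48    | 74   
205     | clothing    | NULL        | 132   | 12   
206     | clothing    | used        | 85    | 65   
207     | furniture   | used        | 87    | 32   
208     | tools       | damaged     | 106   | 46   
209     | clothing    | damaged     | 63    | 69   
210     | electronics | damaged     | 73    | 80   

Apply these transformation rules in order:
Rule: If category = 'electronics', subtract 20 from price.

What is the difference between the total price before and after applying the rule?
60

Step 1: Original sum of price = 901
Step 2: 3 records have category = 'electronics'
Step 3: Each affected record changes by -20
Step 4: Total change = 3 × -20 = -60
Step 5: New sum = 901 + -60 = 841
Step 6: Difference = |841 - 901| = 60
        (Sum decreased by 60)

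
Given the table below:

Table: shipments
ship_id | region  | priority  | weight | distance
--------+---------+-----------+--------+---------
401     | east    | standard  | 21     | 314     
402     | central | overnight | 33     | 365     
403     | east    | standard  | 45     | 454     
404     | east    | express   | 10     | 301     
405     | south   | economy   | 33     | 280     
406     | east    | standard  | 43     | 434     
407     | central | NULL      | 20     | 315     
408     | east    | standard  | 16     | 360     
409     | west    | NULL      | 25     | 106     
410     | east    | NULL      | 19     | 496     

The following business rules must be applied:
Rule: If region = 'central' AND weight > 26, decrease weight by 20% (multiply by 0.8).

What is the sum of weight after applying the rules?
258.4

Step 1: Find records where region = 'central' AND weight > 26
Step 2: 1 records match, summing to 33
Step 3: After multiplier: 33 × 0.8 = 26.4
Step 4: Unaffected records sum: 232
Step 5: Final sum = 26.4 + 232 = 258.4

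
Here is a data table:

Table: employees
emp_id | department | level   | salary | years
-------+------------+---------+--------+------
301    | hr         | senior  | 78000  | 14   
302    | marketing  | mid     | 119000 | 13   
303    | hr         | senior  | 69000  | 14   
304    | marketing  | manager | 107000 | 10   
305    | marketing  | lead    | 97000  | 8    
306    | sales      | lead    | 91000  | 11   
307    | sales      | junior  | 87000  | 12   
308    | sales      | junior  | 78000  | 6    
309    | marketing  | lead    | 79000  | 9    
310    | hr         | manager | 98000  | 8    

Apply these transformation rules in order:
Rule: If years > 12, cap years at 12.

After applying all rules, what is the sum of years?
100

Step 1: 3 records have years > 12
Step 2: These records originally summed to 41
Step 3: After capping: 3 × 12 = 36
Step 4: Unaffected records sum: 64
Step 5: Final sum = 36 + 64 = 100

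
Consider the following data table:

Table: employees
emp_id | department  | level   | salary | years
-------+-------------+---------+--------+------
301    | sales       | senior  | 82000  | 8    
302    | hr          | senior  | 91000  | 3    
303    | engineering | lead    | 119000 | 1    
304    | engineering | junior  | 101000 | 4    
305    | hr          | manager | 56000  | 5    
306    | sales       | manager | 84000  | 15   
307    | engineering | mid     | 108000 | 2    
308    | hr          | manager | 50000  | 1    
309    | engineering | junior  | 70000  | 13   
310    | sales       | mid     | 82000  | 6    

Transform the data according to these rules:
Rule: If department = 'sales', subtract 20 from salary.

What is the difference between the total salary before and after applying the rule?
60

Step 1: Original sum of salary = 843000
Step 2: 3 records have department = 'sales'
Step 3: Each affected record changes by -20
Step 4: Total change = 3 × -20 = -60
Step 5: New sum = 843000 + -60 = 842940
Step 6: Difference = |842940 - 843000| = 60
        (Sum decreased by 60)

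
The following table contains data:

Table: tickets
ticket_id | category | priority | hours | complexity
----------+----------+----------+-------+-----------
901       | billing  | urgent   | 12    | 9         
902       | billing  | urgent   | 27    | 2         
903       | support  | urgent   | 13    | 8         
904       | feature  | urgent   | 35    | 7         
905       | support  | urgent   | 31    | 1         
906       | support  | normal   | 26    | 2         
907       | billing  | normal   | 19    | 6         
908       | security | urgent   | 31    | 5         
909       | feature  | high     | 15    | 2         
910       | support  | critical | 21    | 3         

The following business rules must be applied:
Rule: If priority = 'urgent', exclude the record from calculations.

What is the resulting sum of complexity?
13

Step 1: Identify records where priority = 'urgent'
Step 2: The excluded records sum to 32
Step 3: Original total complexity = 45
Step 4: Remaining total = 45 - 32 = 13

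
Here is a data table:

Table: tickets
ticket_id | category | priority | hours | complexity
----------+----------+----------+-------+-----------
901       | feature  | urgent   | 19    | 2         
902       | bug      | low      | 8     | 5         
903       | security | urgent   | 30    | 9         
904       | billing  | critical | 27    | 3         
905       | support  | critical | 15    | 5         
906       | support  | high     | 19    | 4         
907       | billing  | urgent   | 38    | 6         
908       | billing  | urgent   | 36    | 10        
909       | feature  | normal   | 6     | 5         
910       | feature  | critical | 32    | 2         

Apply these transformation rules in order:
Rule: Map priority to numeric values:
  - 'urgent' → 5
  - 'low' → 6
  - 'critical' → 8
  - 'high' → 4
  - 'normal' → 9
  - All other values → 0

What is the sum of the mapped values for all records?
63

Step 1: Apply mapping to each record
Step 2: Count by status:
  'urgent': 4 records × 5 = 20
  'low': 1 records × 6 = 6
  'critical': 3 records × 8 = 24
  'high': 1 records × 4 = 4
  'normal': 1 records × 9 = 9
Step 3: Sum all mapped values = 63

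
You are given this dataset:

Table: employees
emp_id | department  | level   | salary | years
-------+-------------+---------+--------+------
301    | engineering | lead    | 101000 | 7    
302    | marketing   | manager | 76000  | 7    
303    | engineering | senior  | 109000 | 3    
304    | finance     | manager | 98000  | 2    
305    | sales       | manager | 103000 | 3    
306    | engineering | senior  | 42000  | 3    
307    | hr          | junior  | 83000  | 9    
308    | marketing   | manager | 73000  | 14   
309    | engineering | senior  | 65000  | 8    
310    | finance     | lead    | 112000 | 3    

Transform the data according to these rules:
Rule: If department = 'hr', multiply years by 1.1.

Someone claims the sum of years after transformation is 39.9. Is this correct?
No, the correct result is 59.9.

Step 1: Calculate the correct sum after transformation
Step 2: Apply multiplier 1.1 to records where department = 'hr'
Step 3: Correct result = 59.9
Step 4: Claimed result = 39.9
Step 5: 59.9 ≠ 39.9
Conclusion: The claimed result is incorrect. The correct answer is 59.9.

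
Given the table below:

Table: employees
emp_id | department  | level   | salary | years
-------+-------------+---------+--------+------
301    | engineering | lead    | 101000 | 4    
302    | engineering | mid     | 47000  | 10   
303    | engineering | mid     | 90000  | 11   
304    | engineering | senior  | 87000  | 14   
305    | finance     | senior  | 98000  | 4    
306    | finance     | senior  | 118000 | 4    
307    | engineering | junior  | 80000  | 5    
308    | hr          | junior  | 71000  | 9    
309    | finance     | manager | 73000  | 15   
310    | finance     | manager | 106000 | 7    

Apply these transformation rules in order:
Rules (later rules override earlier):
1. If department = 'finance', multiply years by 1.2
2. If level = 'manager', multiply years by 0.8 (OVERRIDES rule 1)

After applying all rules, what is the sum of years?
80.2

Step 1: Rule 2 takes priority for records with level = 'manager'
  - 2 records: 22 × 0.8 = 17.6
Step 2: Rule 1 applies to remaining records with department = 'finance'
  - 2 records: 8 × 1.2 = 9.6
Step 3: Other records unchanged: 53
Step 4: Final sum = 17.6 + 9.6 + 53 = 80.2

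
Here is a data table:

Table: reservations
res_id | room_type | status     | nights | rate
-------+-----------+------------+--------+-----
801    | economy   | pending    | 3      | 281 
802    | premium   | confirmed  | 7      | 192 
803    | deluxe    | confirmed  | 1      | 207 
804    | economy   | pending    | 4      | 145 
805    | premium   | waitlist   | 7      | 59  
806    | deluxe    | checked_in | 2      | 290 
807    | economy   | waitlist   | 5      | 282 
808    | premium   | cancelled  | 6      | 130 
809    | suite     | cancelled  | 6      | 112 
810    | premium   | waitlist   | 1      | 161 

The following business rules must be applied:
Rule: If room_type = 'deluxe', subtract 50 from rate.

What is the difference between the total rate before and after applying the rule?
100

Step 1: Original sum of rate = 1859
Step 2: 2 records have room_type = 'deluxe'
Step 3: Each affected record changes by -50
Step 4: Total change = 2 × -50 = -100
Step 5: New sum = 1859 + -100 = 1759
Step 6: Difference = |1759 - 1859| = 100
        (Sum decreased by 100)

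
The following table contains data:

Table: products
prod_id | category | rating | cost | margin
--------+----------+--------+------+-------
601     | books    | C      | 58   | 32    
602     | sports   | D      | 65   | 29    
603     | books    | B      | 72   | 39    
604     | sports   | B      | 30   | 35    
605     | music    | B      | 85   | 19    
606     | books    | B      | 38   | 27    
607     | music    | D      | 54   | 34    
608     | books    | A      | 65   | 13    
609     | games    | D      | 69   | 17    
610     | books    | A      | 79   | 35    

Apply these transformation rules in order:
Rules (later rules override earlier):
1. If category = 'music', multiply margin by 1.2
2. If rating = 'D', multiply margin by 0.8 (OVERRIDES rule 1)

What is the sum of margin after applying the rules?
267.8

Step 1: Rule 2 takes priority for records with rating = 'D'
  - 3 records: 80 × 0.8 = 64.0
Step 2: Rule 1 applies to remaining records with category = 'music'
  - 1 records: 19 × 1.2 = 22.8
Step 3: Other records unchanged: 181
Step 4: Final sum = 64.0 + 22.8 + 181 = 267.8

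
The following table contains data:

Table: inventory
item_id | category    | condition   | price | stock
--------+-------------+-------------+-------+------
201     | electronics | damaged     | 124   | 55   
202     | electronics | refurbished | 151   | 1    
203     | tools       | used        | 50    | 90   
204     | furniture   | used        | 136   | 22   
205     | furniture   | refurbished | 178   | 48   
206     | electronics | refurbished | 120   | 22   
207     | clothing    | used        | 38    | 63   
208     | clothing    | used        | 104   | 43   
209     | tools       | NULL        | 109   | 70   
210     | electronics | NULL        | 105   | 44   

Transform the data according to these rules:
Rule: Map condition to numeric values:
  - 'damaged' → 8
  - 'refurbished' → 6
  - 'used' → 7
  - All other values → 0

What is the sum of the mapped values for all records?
54

Step 1: Apply mapping to each record
Step 2: Count by status:
  'damaged': 1 records × 8 = 8
  'refurbished': 3 records × 6 = 18
  'used': 4 records × 7 = 28
Step 3: Sum all mapped values = 54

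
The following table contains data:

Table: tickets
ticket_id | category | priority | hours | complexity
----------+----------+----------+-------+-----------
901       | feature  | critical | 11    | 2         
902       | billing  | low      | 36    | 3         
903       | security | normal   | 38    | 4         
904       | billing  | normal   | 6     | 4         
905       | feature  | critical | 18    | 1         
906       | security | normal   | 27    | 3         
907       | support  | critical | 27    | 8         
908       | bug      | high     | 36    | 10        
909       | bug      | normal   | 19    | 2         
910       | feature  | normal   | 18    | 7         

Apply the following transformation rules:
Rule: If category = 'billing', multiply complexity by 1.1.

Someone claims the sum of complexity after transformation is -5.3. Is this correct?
No, the correct result is 44.7.

Step 1: Calculate the correct sum after transformation
Step 2: Apply multiplier 1.1 to records where category = 'billing'
Step 3: Correct result = 44.7
Step 4: Claimed result = -5.3
Step 5: 44.7 ≠ -5.3
Conclusion: The claimed result is incorrect. The correct answer is 44.7.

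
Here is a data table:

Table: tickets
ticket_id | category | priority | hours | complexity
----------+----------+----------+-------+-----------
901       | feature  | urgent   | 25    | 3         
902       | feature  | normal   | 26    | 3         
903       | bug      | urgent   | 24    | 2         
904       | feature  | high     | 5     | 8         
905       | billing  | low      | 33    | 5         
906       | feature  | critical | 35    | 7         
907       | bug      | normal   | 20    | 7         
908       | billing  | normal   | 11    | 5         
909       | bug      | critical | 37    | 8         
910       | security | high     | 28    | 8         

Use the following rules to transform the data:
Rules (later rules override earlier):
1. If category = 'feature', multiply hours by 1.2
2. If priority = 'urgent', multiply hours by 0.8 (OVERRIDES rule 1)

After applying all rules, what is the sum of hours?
247.4

Step 1: Rule 2 takes priority for records with priority = 'urgent'
  - 2 records: 49 × 0.8 = 39.2
Step 2: Rule 1 applies to remaining records with category = 'feature'
  - 3 records: 66 × 1.2 = 79.2
Step 3: Other records unchanged: 129
Step 4: Final sum = 39.2 + 79.2 + 129 = 247.4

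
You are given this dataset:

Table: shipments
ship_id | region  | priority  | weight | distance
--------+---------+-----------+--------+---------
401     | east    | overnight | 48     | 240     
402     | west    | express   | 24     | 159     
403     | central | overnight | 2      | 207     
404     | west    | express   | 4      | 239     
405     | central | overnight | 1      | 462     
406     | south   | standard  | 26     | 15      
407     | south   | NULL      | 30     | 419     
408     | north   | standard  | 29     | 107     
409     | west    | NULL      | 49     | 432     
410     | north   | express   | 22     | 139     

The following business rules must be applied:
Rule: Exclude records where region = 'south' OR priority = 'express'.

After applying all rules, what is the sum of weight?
129

Step 1: Find records where region = 'south' OR priority = 'express'
Step 2: 5 records match, summing to 106
Step 3: Original sum: 235
Step 4: Remaining sum = 235 - 106 = 129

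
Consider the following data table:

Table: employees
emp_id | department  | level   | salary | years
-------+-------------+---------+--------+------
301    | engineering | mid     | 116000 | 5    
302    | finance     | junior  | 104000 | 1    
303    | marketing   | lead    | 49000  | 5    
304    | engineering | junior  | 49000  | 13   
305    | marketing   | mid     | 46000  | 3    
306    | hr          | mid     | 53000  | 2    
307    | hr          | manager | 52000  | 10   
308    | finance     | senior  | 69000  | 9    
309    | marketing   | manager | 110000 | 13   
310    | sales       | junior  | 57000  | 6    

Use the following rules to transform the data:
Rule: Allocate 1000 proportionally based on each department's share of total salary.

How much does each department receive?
engineering: 234.04, finance: 245.39, hr: 148.94, marketing: 290.78, sales: 80.85

Step 1: Calculate total salary = 705000
Step 2: Calculate each department's proportion:
  engineering: 165000/705000 = 23.40% → 234.04
  finance: 173000/705000 = 24.54% → 245.39
  hr: 105000/705000 = 14.89% → 148.94
  marketing: 205000/705000 = 29.08% → 290.78
  sales: 57000/705000 = 8.09% → 80.85
Step 3: Verify: sum of allocations ≈ 1000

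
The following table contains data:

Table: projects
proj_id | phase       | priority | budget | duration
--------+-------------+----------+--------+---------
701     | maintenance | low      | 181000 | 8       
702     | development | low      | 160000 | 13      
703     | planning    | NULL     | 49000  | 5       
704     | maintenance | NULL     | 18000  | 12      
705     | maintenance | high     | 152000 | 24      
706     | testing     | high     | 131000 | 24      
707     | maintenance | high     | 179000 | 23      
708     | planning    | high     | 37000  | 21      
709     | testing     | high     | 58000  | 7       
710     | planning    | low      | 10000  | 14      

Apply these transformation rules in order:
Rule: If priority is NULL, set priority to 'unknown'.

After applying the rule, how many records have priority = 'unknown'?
2

Step 1: Count records where priority IS NULL
Step 2: Found 2 records with NULL priority
Step 3: These records will have priority set to 'unknown'
Step 4: Records already having priority = 'unknown': 0
Step 5: Answer: 2 + 0 = 2 records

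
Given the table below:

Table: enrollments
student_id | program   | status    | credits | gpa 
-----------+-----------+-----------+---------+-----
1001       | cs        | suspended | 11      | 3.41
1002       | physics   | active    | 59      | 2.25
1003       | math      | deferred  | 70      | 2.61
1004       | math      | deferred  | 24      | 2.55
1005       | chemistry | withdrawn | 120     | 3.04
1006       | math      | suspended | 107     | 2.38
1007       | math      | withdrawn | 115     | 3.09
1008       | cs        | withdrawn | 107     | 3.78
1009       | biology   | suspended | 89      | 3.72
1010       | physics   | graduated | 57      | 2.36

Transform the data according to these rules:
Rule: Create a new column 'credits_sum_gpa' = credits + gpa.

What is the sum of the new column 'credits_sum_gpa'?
788.19

Step 1: For each record, compute credits + gpa
Example calculations:
  11 + 3.41 = 14.41
  59 + 2.25 = 61.25
  70 + 2.61 = 72.61
  ...
Step 2: Sum all derived values
Step 3: Total = 788.19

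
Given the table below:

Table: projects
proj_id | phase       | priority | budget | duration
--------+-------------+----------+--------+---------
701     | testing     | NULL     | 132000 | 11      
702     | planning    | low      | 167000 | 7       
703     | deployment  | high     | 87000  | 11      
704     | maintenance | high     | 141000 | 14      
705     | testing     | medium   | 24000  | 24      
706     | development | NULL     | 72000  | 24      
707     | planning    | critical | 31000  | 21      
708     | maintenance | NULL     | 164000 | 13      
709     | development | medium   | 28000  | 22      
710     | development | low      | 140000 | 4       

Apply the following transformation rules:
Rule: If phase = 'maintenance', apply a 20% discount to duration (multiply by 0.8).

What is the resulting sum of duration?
145.6

Step 1: Records with phase = 'maintenance' have total duration = 27
Step 2: Apply multiplier: 27 × 0.8 = 21.6
Step 3: Other records total: 124
Step 4: Final sum = 21.6 + 124 = 145.6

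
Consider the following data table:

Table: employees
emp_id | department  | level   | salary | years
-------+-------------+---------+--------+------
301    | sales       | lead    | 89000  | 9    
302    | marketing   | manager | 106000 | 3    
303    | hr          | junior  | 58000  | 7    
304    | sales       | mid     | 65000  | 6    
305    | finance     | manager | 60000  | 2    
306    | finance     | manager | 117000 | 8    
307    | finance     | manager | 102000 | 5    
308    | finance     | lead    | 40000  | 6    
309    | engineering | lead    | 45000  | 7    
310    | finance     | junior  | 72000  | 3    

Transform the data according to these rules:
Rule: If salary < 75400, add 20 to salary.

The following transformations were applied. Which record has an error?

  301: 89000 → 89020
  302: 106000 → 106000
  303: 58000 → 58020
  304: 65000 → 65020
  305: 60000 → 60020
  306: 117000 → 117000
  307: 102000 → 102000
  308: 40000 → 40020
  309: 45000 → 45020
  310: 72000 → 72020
Record 301 has an error. The correct transformed value should be 89000, not 89020.

Step 1: Check each record against the rule
Step 2: Record 301 has salary = 89000
Step 3: Since 89000 >= 75400, the bonus should not have been applied
Step 4: Correct value = 89000, but claimed value = 89020
Conclusion: Record 301 has the error.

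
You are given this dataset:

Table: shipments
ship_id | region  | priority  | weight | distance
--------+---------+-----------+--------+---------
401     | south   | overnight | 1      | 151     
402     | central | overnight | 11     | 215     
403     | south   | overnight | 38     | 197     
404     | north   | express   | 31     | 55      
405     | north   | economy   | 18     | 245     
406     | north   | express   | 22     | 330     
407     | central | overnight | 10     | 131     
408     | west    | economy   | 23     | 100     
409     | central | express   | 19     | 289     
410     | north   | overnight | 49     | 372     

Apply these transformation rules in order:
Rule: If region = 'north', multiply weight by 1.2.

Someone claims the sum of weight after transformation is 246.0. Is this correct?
Yes, the result is correct.

Step 1: Calculate the correct sum after transformation
Step 2: Apply multiplier 1.2 to records where region = 'north'
Step 3: Correct result = 246.0
Step 4: Claimed result = 246.0
Step 5: 246.0 = 246.0 ✓
Conclusion: The claimed result is correct.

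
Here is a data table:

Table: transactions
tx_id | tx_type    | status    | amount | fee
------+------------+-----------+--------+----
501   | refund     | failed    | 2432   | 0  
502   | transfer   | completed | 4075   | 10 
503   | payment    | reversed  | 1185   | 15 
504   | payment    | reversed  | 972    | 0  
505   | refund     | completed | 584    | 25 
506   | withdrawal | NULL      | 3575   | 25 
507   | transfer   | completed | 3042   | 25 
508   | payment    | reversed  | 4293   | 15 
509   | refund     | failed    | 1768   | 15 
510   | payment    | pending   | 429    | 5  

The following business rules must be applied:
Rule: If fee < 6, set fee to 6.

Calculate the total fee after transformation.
148

Step 1: 3 records have fee < 6
Step 2: These records originally summed to 5
Step 3: After setting to minimum: 3 × 6 = 18
Step 4: Unaffected records sum: 130
Step 5: Final sum = 18 + 130 = 148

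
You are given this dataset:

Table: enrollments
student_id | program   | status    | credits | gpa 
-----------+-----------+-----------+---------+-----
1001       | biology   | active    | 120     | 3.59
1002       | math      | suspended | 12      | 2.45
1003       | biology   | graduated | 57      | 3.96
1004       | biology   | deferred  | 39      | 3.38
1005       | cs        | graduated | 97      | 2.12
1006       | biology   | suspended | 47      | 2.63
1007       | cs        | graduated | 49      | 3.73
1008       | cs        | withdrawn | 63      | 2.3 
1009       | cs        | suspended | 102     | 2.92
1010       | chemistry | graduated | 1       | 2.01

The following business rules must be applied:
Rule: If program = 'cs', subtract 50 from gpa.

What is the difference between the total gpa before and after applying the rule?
200.0

Step 1: Original sum of gpa = 29.09
Step 2: 4 records have program = 'cs'
Step 3: Each affected record changes by -50
Step 4: Total change = 4 × -50 = -200
Step 5: New sum = 29.09 + -200 = -170.91
Step 6: Difference = |-170.91 - 29.09| = 200.0
        (Sum decreased by 200.0)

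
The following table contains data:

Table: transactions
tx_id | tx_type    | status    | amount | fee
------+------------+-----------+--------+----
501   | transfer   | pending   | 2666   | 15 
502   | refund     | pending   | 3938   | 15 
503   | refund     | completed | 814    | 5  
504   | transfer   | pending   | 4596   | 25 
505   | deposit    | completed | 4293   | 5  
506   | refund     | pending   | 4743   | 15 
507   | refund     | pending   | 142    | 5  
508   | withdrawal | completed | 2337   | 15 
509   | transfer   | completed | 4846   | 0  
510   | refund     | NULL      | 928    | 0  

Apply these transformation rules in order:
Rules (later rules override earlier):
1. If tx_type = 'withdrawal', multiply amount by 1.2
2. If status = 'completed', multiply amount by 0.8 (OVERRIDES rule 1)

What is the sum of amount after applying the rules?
26845.0

Step 1: Rule 2 takes priority for records with status = 'completed'
  - 4 records: 12290 × 0.8 = 9832.0
Step 2: Rule 1 applies to remaining records with tx_type = 'withdrawal'
  - 0 records: 0 × 1.2 = 0.0
Step 3: Other records unchanged: 17013
Step 4: Final sum = 9832.0 + 0.0 + 17013 = 26845.0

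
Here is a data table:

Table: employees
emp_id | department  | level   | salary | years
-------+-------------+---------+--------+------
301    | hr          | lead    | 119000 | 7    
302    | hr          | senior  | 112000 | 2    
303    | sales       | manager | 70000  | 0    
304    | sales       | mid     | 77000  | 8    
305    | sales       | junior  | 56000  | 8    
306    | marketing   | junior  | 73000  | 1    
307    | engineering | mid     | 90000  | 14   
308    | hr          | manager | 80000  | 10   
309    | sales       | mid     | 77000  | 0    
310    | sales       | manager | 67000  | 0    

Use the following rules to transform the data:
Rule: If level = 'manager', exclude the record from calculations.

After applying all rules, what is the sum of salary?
604000

Step 1: Identify records where level = 'manager'
Step 2: The excluded records sum to 217000
Step 3: Original total salary = 821000
Step 4: Remaining total = 821000 - 217000 = 604000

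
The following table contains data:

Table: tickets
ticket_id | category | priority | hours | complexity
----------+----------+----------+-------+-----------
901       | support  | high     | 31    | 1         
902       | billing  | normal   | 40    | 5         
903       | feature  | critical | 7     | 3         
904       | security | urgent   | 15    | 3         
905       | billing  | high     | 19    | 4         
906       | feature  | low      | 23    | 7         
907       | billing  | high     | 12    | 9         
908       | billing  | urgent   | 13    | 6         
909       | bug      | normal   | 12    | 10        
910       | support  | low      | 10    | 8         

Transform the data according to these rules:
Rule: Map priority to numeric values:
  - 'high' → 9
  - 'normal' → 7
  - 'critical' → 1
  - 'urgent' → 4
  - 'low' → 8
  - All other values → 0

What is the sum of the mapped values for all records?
66

Step 1: Apply mapping to each record
Step 2: Count by status:
  'high': 3 records × 9 = 27
  'normal': 2 records × 7 = 14
  'critical': 1 records × 1 = 1
  'urgent': 2 records × 4 = 8
  'low': 2 records × 8 = 16
Step 3: Sum all mapped values = 66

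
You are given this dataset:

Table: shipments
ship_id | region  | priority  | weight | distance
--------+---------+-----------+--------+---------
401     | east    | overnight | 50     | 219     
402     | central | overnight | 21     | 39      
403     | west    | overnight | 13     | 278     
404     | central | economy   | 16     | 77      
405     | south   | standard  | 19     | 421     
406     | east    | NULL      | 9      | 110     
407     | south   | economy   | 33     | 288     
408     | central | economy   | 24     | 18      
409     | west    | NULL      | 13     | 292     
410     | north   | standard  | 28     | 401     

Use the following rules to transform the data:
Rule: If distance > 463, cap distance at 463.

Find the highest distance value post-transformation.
421

Step 1: Original maximum distance = 421
Step 2: Check cap of 463 against maximum
Step 3: No records exceed the cap (max 421 <= cap 463), so no capping applies
Step 4: Maximum after transformation = 421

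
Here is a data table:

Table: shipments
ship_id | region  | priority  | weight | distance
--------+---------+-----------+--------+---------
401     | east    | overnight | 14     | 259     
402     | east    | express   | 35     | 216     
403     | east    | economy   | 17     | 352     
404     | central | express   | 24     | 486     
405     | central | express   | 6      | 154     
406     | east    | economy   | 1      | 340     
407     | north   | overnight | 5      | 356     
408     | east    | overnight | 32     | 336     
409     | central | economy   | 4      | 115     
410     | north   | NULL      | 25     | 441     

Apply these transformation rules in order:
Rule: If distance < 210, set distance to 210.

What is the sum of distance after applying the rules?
3206

Step 1: 2 records have distance < 210
Step 2: These records originally summed to 269
Step 3: After setting to minimum: 2 × 210 = 420
Step 4: Unaffected records sum: 2786
Step 5: Final sum = 420 + 2786 = 3206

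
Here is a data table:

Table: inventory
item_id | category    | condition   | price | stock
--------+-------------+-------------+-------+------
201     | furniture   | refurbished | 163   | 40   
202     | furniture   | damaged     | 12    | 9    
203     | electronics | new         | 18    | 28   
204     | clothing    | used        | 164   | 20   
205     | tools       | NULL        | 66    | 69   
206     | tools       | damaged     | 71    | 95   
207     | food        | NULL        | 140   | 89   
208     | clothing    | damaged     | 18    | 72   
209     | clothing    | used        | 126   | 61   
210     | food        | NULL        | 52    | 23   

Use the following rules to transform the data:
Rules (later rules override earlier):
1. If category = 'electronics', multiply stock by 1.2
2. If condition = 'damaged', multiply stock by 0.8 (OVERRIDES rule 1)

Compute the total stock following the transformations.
476.4

Step 1: Rule 2 takes priority for records with condition = 'damaged'
  - 3 records: 176 × 0.8 = 140.8
Step 2: Rule 1 applies to remaining records with category = 'electronics'
  - 1 records: 28 × 1.2 = 33.6
Step 3: Other records unchanged: 302
Step 4: Final sum = 140.8 + 33.6 + 302 = 476.4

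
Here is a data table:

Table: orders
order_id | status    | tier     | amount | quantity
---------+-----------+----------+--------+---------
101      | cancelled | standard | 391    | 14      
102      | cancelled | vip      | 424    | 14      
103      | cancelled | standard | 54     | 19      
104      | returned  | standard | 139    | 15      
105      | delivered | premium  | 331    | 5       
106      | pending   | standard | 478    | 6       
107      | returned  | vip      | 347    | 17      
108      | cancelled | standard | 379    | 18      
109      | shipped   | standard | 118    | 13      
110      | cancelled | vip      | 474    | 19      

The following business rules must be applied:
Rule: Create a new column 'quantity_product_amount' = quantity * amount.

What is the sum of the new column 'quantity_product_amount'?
42305

Step 1: For each record, compute quantity * amount
Example calculations:
  14 * 391 = 5474
  14 * 424 = 5936
  19 * 54 = 1026
  ...
Step 2: Sum all derived values
Step 3: Total = 42305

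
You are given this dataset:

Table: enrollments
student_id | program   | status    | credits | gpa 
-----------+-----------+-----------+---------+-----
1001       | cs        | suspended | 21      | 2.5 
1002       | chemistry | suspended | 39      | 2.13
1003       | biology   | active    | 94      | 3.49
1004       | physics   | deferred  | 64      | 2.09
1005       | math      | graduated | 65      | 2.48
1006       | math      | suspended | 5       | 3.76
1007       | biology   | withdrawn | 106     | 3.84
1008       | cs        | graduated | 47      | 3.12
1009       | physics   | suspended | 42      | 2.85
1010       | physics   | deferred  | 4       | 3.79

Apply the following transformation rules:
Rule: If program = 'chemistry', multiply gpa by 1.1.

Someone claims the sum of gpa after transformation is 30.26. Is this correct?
Yes, the result is correct.

Step 1: Calculate the correct sum after transformation
Step 2: Apply multiplier 1.1 to records where program = 'chemistry'
Step 3: Correct result = 30.26
Step 4: Claimed result = 30.26
Step 5: 30.26 = 30.26 ✓
Conclusion: The claimed result is correct.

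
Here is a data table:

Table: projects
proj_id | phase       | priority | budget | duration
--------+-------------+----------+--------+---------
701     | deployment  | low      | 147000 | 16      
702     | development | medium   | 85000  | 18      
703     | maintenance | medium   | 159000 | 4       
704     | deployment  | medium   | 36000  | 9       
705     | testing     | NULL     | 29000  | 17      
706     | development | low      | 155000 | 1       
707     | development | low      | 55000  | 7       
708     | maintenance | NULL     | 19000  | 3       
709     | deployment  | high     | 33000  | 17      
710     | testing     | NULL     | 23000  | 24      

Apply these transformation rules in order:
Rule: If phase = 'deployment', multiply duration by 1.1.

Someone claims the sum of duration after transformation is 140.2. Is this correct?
No, the correct result is 120.2.

Step 1: Calculate the correct sum after transformation
Step 2: Apply multiplier 1.1 to records where phase = 'deployment'
Step 3: Correct result = 120.2
Step 4: Claimed result = 140.2
Step 5: 120.2 ≠ 140.2
Conclusion: The claimed result is incorrect. The correct answer is 120.2.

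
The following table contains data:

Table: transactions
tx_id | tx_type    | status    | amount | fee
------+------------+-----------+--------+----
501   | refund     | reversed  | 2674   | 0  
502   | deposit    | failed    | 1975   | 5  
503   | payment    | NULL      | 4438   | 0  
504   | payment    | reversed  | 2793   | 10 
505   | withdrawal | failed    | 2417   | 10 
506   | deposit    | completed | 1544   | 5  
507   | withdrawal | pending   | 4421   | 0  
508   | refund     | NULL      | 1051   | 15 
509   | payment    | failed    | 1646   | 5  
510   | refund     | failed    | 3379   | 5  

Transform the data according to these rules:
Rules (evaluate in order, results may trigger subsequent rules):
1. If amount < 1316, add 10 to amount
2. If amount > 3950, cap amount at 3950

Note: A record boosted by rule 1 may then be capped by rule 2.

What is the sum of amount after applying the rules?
25389

Step 1: Apply rule 1 to records with amount < 1316
  - 1 records get bonus of 10
  - Of these, 0 records then exceed 3950 and get capped
Step 2: Apply rule 2 to records with amount > 3950
  - 2 records (original) are capped
Step 3: Calculate final sum = 25389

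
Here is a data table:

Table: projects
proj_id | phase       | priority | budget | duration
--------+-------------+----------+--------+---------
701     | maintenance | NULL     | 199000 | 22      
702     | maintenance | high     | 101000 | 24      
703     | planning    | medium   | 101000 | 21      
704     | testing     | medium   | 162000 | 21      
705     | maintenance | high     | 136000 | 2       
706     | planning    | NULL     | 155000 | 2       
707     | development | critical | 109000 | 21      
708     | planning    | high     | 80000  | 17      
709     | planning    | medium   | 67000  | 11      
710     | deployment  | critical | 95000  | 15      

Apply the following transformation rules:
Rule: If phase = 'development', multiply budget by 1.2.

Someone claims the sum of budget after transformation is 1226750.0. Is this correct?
No, the correct result is 1226800.0.

Step 1: Calculate the correct sum after transformation
Step 2: Apply multiplier 1.2 to records where phase = 'development'
Step 3: Correct result = 1226800.0
Step 4: Claimed result = 1226750.0
Step 5: 1226800.0 ≠ 1226750.0
Conclusion: The claimed result is incorrect. The correct answer is 1226800.0.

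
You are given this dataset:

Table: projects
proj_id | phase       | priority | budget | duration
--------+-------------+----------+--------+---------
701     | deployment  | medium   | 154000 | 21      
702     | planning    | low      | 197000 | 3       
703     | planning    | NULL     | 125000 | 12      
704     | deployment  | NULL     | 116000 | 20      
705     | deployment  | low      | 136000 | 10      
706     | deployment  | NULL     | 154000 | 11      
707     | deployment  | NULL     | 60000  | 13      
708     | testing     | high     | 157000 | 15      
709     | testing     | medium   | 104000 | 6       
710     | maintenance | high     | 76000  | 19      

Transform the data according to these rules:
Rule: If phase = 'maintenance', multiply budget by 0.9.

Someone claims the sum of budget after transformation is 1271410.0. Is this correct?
No, the correct result is 1271400.0.

Step 1: Calculate the correct sum after transformation
Step 2: Apply multiplier 0.9 to records where phase = 'maintenance'
Step 3: Correct result = 1271400.0
Step 4: Claimed result = 1271410.0
Step 5: 1271400.0 ≠ 1271410.0
Conclusion: The claimed result is incorrect. The correct answer is 1271400.0.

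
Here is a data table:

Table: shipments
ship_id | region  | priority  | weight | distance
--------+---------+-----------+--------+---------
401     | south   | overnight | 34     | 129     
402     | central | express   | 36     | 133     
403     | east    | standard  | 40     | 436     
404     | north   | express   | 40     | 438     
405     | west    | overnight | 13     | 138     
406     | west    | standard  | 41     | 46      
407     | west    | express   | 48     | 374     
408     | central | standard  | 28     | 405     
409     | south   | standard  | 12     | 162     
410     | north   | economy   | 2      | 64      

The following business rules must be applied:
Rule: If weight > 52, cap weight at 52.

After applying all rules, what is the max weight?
48

Step 1: Original maximum weight = 48
Step 2: Check cap of 52 against maximum
Step 3: No records exceed the cap (max 48 <= cap 52), so no capping applies
Step 4: Maximum after transformation = 48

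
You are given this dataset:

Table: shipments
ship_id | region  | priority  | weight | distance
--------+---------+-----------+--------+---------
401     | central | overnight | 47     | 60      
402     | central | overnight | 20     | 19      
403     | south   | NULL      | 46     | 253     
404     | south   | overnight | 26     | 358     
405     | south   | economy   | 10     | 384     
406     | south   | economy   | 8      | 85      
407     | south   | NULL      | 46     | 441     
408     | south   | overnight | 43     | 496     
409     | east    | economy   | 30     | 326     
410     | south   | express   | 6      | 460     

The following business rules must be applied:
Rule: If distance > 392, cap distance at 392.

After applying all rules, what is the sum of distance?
2661

Step 1: 3 records have distance > 392
Step 2: These records originally summed to 1397
Step 3: After capping: 3 × 392 = 1176
Step 4: Unaffected records sum: 1485
Step 5: Final sum = 1176 + 1485 = 2661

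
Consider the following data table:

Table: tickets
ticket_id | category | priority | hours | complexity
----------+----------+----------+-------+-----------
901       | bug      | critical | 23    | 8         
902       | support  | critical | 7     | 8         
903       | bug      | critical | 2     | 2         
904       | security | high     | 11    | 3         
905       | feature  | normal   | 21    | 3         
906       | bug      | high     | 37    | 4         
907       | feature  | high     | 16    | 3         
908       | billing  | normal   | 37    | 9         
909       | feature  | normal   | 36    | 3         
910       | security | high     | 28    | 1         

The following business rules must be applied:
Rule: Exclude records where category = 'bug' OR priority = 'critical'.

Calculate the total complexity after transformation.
22

Step 1: Find records where category = 'bug' OR priority = 'critical'
Step 2: 4 records match, summing to 22
Step 3: Original sum: 44
Step 4: Remaining sum = 44 - 22 = 22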